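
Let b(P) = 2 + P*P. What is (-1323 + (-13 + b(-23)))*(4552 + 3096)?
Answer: -6156640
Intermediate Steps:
b(P) = 2 + P²
(-1323 + (-13 + b(-23)))*(4552 + 3096) = (-1323 + (-13 + (2 + (-23)²)))*(4552 + 3096) = (-1323 + (-13 + (2 + 529)))*7648 = (-1323 + (-13 + 531))*7648 = (-1323 + 518)*7648 = -805*7648 = -6156640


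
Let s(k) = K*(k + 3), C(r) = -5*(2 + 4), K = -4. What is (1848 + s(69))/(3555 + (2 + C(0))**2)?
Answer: 1560/4339 ≈ 0.35953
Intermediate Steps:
C(r) = -30 (C(r) = -5*6 = -30)
s(k) = -12 - 4*k (s(k) = -4*(k + 3) = -4*(3 + k) = -12 - 4*k)
(1848 + s(69))/(3555 + (2 + C(0))**2) = (1848 + (-12 - 4*69))/(3555 + (2 - 30)**2) = (1848 + (-12 - 276))/(3555 + (-28)**2) = (1848 - 288)/(3555 + 784) = 1560/4339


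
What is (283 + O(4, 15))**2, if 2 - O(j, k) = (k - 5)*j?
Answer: 60025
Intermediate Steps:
O(j, k) = 2 - j*(-5 + k) (O(j, k) = 2 - (k - 5)*j = 2 - (-5 + k)*j = 2 - j*(-5 + k))
(283 + O(4, 15))**2 = (283 + (2 + 5*4 - 1*4*15))**2 = (283 + (2 + 20 - 60))**2 = (283 - 38)**2 = 245**2 = 60025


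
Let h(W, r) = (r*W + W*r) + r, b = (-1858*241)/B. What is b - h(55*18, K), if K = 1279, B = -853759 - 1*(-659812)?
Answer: -491402872175/193947 ≈ -2.5337e+6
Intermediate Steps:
B = -193947 (B = -853759 + 659812 = -193947)
b = 447778/193947 (b = -1858*241/(-193947) = -447778*(-1/193947) = 447778/193947 ≈ 2.3088)
h(W, r) = r + 2*W*r (h(W, r) = (W*r + W*r) + r = 2*W*r + r = r + 2*W*r)
b - h(55*18, K) = 447778/193947 - 1279*(1 + 2*(55*18)) = 447778/193947 - 1279*(1 + 2*990) = 447778/193947 - 1279*(1 + 1980) = 447778/193947 - 1279*1981 = 447778/193947 - 1*2533699 = 447778/193947 - 2533699 = -491402872175/193947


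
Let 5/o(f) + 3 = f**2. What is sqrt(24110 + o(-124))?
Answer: sqrt(5697895377055)/15373 ≈ 155.27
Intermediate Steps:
o(f) = 5/(-3 + f**2)
sqrt(24110 + o(-124)) = sqrt(24110 + 5/(-3 + (-124)**2)) = sqrt(24110 + 5/(-3 + 15376)) = sqrt(24110 + 5/15373) = sqrt(370643035/15373) = sqrt(5697895377055)/15373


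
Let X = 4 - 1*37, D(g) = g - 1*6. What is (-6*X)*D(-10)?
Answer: -3168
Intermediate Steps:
D(g) = -6 + g (D(g) = g - 6 = -6 + g)
X = -33 (X = 4 - 37 = -33)
(-6*X)*D(-10) = (-6*(-33))*(-6 - 10) = 198*(-16) = -3168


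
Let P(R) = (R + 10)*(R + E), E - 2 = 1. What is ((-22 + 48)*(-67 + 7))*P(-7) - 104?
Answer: 18616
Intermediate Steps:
E = 3 (E = 2 + 1 = 3)
P(R) = (3 + R)*(10 + R) (P(R) = (R + 10)*(R + 3) = (10 + R)*(3 + R) = (3 + R)*(10 + R))
((-22 + 48)*(-67 + 7))*P(-7) - 104 = ((-22 + 48)*(-67 + 7))*(30 + (-7)**2 + 13*(-7)) - 104 = (26*(-60))*(30 + 49 - 91) - 104 = -1560*(-12) - 104 = 18720 - 104 = 18616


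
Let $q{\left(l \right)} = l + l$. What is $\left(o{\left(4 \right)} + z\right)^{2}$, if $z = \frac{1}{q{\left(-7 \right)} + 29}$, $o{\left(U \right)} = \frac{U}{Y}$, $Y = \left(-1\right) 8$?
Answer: $\frac{169}{900} \approx 0.18778$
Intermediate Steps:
$q{\left(l \right)} = 2 l$
$Y = -8$
$o{\left(U \right)} = - \frac{U}{8}$ ($o{\left(U \right)} = \frac{U}{-8} = U \left(- \frac{1}{8}\right) = - \frac{U}{8}$)
$z = \frac{1}{15}$ ($z = \frac{1}{2 \left(-7\right) + 29} = \frac{1}{-14 + 29} = \frac{1}{15} \approx 0.066667$)
$\left(o{\left(4 \right)} + z\right)^{2} = \left(\left(- \frac{1}{8}\right) 4 + \frac{1}{15}\right)^{2} = \left(- \frac{1}{2} + \frac{1}{15}\right)^{2} = \left(- \frac{13}{30}\right)^{2} = \frac{169}{900}$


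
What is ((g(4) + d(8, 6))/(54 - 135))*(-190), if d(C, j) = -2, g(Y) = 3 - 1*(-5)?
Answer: 380/27 ≈ 14.074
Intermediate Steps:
g(Y) = 8 (g(Y) = 3 + 5 = 8)
((g(4) + d(8, 6))/(54 - 135))*(-190) = ((8 - 2)/(54 - 135))*(-190) = (6/(-81))*(-190) = (6*(-1/81))*(-190) = -2/27*(-190) = 380/27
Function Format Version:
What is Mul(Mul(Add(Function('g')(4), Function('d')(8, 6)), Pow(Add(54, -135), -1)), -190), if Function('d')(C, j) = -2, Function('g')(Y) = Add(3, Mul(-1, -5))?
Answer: Rational(380, 27) ≈ 14.074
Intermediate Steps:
Function('g')(Y) = 8 (Function('g')(Y) = Add(3, 5) = 8)
Mul(Mul(Add(Function('g')(4), Function('d')(8, 6)), Pow(Add(54, -135), -1)), -190) = Mul(Mul(Add(8, -2), Pow(Add(54, -135), -1)), -190) = Mul(Mul(6, Pow(-81, -1)), -190) = Mul(Mul(6, Rational(-1, 81)), -190) = Mul(Rational(-2, 27), -190) = Rational(380, 27)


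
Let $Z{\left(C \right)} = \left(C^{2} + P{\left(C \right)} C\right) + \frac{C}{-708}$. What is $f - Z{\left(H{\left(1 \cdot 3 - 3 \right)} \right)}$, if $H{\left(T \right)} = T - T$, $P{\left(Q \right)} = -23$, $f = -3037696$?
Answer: $-3037696$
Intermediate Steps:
$H{\left(T \right)} = 0$
$Z{\left(C \right)} = C^{2} - \frac{16285 C}{708}$ ($Z{\left(C \right)} = \left(C^{2} - 23 C\right) + \frac{C}{-708} = \left(C^{2} - 23 C\right) + C \left(- \frac{1}{708}\right) = \left(C^{2} - 23 C\right) - \frac{C}{708} = C^{2} - \frac{16285 C}{708}$)
$f - Z{\left(H{\left(1 \cdot 3 - 3 \right)} \right)} = -3037696 - \frac{1}{708} \cdot 0 \left(-16285 + 708 \cdot 0\right) = -3037696 - \frac{1}{708} \cdot 0 \left(-16285 + 0\right) = -3037696 - \frac{1}{708} \cdot 0 \left(-16285\right) = -3037696 - 0 = -3037696 + 0 = -3037696$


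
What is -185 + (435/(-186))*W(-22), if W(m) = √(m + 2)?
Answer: -185 - 145*I*√5/31 ≈ -185.0 - 10.459*I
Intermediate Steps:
W(m) = √(2 + m)
-185 + (435/(-186))*W(-22) = -185 + (435/(-186))*√(2 - 22) = -185 + (435*(-1/186))*√(-20) = -185 - 145*I*√5/31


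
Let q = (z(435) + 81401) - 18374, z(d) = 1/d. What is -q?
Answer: -27416746/435 ≈ -63027.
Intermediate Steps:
q = 27416746/435 (q = (1/435 + 81401) - 18374 = 35409436/435 - 18374 = 27416746/435 ≈ 63027.)
-q = -1*27416746/435 = -27416746/435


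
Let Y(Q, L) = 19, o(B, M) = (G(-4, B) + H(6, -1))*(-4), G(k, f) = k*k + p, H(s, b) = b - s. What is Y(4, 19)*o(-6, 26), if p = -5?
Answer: -304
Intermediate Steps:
G(k, f) = -5 + k² (G(k, f) = k*k - 5 = k² - 5 = -5 + k²)
o(B, M) = -16 (o(B, M) = ((-5 + (-4)²) + (-1 - 1*6))*(-4) = ((-5 + 16) + (-1 - 6))*(-4) = (11 - 7)*(-4) = 4*(-4) = -16)
Y(4, 19)*o(-6, 26) = 19*(-16) = -304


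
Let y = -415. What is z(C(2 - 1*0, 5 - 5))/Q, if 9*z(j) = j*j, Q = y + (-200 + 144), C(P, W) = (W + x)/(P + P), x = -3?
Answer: -1/7536 ≈ -0.00013270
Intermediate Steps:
C(P, W) = (-3 + W)/(2*P) (C(P, W) = (W - 3)/(P + P) = (-3 + W)/((2*P)) = (-3 + W)*(1/(2*P)) = (-3 + W)/(2*P))
Q = -471 (Q = -415 + (-200 + 144) = -415 - 56 = -471)
z(j) = j²/9 (z(j) = (j*j)/9 = j²/9)
z(C(2 - 1*0, 5 - 5))/Q = (((-3 + (5 - 5))/(2*(2 - 1*0)))²/9)/(-471) = (((-3 + 0)/(2*(2 + 0)))²/9)*(-1/471) = (((½)*(-3)/2)²/9)*(-1/471) = (((½)*(½)*(-3))²/9)*(-1/471) = ((-¾)²/9)*(-1/471) = ((⅑)*(9/16))*(-1/471) = (1/16)*(-1/471) = -1/7536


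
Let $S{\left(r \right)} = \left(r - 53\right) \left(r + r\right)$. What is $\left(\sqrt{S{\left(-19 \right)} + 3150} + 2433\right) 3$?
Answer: $7299 + 9 \sqrt{654} \approx 7529.2$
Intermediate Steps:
$S{\left(r \right)} = 2 r \left(-53 + r\right)$ ($S{\left(r \right)} = \left(-53 + r\right) 2 r = 2 r \left(-53 + r\right)$)
$\left(\sqrt{S{\left(-19 \right)} + 3150} + 2433\right) 3 = \left(\sqrt{2 \left(-19\right) \left(-53 - 19\right) + 3150} + 2433\right) 3 = \left(\sqrt{2 \left(-19\right) \left(-72\right) + 3150} + 2433\right) 3 = \left(\sqrt{2736 + 3150} + 2433\right) 3 = \left(\sqrt{5886} + 2433\right) 3 = \left(3 \sqrt{654} + 2433\right) 3 = \left(2433 + 3 \sqrt{654}\right) 3 = 7299 + 9 \sqrt{654}$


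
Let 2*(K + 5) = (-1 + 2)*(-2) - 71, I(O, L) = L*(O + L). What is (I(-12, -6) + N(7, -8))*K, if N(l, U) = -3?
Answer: -8715/2 ≈ -4357.5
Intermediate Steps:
I(O, L) = L*(L + O)
K = -83/2 (K = -5 + ((-1 + 2)*(-2) - 71)/2 = -5 + (1*(-2) - 71)/2 = -5 + (-2 - 71)/2 = -5 + (½)*(-73) = -5 - 73/2 = -83/2 ≈ -41.500)
(I(-12, -6) + N(7, -8))*K = (-6*(-6 - 12) - 3)*(-83/2) = (-6*(-18) - 3)*(-83/2) = (108 - 3)*(-83/2) = 105*(-83/2) = -8715/2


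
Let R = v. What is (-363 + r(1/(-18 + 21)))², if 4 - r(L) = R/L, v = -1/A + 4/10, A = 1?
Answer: 3189796/25 ≈ 1.2759e+5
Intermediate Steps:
v = -⅗ (v = -1/1 + 4/10 = -1*1 + 4*(⅒) = -1 + ⅖ = -⅗ ≈ -0.60000)
R = -⅗ ≈ -0.60000
r(L) = 4 + 3/(5*L) (r(L) = 4 - (-3)/(5*L) = 4 + 3/(5*L))
(-363 + r(1/(-18 + 21)))² = (-363 + (4 + 3/(5*(1/(-18 + 21)))))² = (-363 + (4 + 3/(5*(1/3))))² = (-363 + (4 + 3/(5*(⅓))))² = (-363 + (4 + (⅗)*3))² = (-363 + (4 + 9/5))² = (-363 + 29/5)² = (-1786/5)² = 3189796/25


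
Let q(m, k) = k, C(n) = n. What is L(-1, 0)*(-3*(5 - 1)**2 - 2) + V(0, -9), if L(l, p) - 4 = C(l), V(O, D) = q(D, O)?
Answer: -150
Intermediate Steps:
V(O, D) = O
L(l, p) = 4 + l
L(-1, 0)*(-3*(5 - 1)**2 - 2) + V(0, -9) = (4 - 1)*(-3*(5 - 1)**2 - 2) + 0 = 3*(-3*4**2 - 2) + 0 = 3*(-3*16 - 2) + 0 = 3*(-48 - 2) + 0 = 3*(-50) + 0 = -150 + 0 = -150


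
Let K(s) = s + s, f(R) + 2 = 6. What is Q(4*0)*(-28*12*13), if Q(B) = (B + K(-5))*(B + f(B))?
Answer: 174720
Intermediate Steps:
f(R) = 4 (f(R) = -2 + 6 = 4)
K(s) = 2*s
Q(B) = (-10 + B)*(4 + B) (Q(B) = (B + 2*(-5))*(B + 4) = (B - 10)*(4 + B) = (-10 + B)*(4 + B))
Q(4*0)*(-28*12*13) = (-40 + (4*0)**2 - 24*0)*(-28*12*13) = (-40 + 0**2 - 6*0)*(-336*13) = (-40 + 0 + 0)*(-4368) = -40*(-4368) = 174720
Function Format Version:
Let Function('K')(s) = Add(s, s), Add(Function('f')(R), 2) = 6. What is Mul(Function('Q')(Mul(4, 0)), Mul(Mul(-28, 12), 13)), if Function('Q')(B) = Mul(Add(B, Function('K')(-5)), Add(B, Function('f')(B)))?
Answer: 174720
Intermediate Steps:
Function('f')(R) = 4 (Function('f')(R) = Add(-2, 6) = 4)
Function('K')(s) = Mul(2, s)
Function('Q')(B) = Mul(Add(-10, B), Add(4, B)) (Function('Q')(B) = Mul(Add(B, Mul(2, -5)), Add(B, 4)) = Mul(Add(B, -10), Add(4, B)) = Mul(Add(-10, B), Add(4, B)))
Mul(Function('Q')(Mul(4, 0)), Mul(Mul(-28, 12), 13)) = Mul(Add(-40, Pow(Mul(4, 0), 2), Mul(-6, Mul(4, 0))), Mul(Mul(-28, 12), 13)) = Mul(Add(-40, Pow(0, 2), Mul(-6, 0)), Mul(-336, 13)) = Mul(Add(-40, 0, 0), -4368) = Mul(-40, -4368) = 174720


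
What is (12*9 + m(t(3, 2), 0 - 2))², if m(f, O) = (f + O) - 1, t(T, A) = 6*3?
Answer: 15129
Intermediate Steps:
t(T, A) = 18
m(f, O) = -1 + O + f (m(f, O) = (O + f) - 1 = -1 + O + f)
(12*9 + m(t(3, 2), 0 - 2))² = (12*9 + (-1 + (0 - 2) + 18))² = (108 + (-1 - 2 + 18))² = (108 + 15)² = 123² = 15129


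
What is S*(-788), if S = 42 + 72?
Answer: -89832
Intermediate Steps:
S = 114
S*(-788) = 114*(-788) = -89832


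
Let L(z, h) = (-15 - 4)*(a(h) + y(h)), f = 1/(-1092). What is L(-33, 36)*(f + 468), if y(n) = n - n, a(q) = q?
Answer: -29130135/91 ≈ -3.2011e+5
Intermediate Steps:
y(n) = 0
f = -1/1092 ≈ -0.00091575
L(z, h) = -19*h (L(z, h) = (-15 - 4)*(h + 0) = -19*h)
L(-33, 36)*(f + 468) = (-19*36)*(-1/1092 + 468) = -684*511055/1092 = -29130135/91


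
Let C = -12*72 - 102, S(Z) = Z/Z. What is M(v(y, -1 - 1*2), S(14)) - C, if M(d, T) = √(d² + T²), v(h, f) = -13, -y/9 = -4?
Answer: 966 + √170 ≈ 979.04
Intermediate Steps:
y = 36 (y = -9*(-4) = 36)
S(Z) = 1
C = -966 (C = -864 - 102 = -966)
M(d, T) = √(T² + d²)
M(v(y, -1 - 1*2), S(14)) - C = √(1² + (-13)²) - 1*(-966) = √(1 + 169) + 966 = √170 + 966 = 966 + √170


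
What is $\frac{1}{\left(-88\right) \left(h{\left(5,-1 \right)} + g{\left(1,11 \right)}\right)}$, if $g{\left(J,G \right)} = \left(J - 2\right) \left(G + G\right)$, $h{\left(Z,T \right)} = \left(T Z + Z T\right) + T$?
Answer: $\frac{1}{2904} \approx 0.00034435$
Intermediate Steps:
$h{\left(Z,T \right)} = T + 2 T Z$ ($h{\left(Z,T \right)} = \left(T Z + T Z\right) + T = 2 T Z + T = T + 2 T Z$)
$g{\left(J,G \right)} = 2 G \left(-2 + J\right)$ ($g{\left(J,G \right)} = \left(-2 + J\right) 2 G = 2 G \left(-2 + J\right)$)
$\frac{1}{\left(-88\right) \left(h{\left(5,-1 \right)} + g{\left(1,11 \right)}\right)} = \frac{1}{\left(-88\right) \left(- (1 + 2 \cdot 5) + 2 \cdot 11 \left(-2 + 1\right)\right)} = \frac{1}{\left(-88\right) \left(- (1 + 10) + 2 \cdot 11 \left(-1\right)\right)} = \frac{1}{\left(-88\right) \left(\left(-1\right) 11 - 22\right)} = \frac{1}{\left(-88\right) \left(-11 - 22\right)} = \frac{1}{\left(-88\right) \left(-33\right)} = \frac{1}{2904}$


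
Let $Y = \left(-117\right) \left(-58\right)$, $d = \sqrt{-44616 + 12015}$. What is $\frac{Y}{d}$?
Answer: $- \frac{2262 i \sqrt{32601}}{10867} \approx - 37.584 i$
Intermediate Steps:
$d = i \sqrt{32601}$ ($d = \sqrt{-32601} = i \sqrt{32601} \approx 180.56 i$)
$Y = 6786$
$\frac{Y}{d} = \frac{6786}{i \sqrt{32601}} = 6786 \left(- \frac{i \sqrt{32601}}{32601}\right) = - \frac{2262 i \sqrt{32601}}{10867}$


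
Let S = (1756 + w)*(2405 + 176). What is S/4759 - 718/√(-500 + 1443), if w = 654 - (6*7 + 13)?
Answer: 6078255/4759 - 718*√943/943 ≈ 1253.8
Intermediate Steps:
w = 599 (w = 654 - (42 + 13) = 654 - 1*55 = 654 - 55 = 599)
S = 6078255 (S = (1756 + 599)*(2405 + 176) = 2355*2581 = 6078255)
S/4759 - 718/√(-500 + 1443) = 6078255/4759 - 718/√(-500 + 1443) = 6078255*(1/4759) - 718*√943/943 = 6078255/4759 - 718*√943/943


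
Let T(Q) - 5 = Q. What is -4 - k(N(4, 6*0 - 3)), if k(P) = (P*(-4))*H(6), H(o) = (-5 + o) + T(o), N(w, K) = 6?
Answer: 284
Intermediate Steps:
T(Q) = 5 + Q
H(o) = 2*o (H(o) = (-5 + o) + (5 + o) = 2*o)
k(P) = -48*P (k(P) = (P*(-4))*(2*6) = -4*P*12 = -48*P)
-4 - k(N(4, 6*0 - 3)) = -4 - (-48)*6 = -4 - 1*(-288) = -4 + 288 = 284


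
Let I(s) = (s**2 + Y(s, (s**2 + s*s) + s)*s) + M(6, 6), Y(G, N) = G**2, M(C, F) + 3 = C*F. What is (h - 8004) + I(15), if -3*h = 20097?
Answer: -11070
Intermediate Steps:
M(C, F) = -3 + C*F
h = -6699 (h = -1/3*20097 = -6699)
I(s) = 33 + s**2 + s**3 (I(s) = (s**2 + s**2*s) + (-3 + 6*6) = (s**2 + s**3) + (-3 + 36) = (s**2 + s**3) + 33 = 33 + s**2 + s**3)
(h - 8004) + I(15) = (-6699 - 8004) + (33 + 15**2 + 15**3) = -14703 + (33 + 225 + 3375) = -14703 + 3633 = -11070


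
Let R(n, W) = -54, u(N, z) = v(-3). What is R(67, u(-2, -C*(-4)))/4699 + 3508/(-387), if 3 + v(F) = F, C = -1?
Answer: -16504990/1818513 ≈ -9.0761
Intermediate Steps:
v(F) = -3 + F
u(N, z) = -6 (u(N, z) = -3 - 3 = -6)
R(67, u(-2, -C*(-4)))/4699 + 3508/(-387) = -54/4699 + 3508/(-387) = -54*1/4699 + 3508*(-1/387) = -54/4699 - 3508/387 = -16504990/1818513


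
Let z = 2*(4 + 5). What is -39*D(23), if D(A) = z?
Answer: -702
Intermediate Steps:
z = 18 (z = 2*9 = 18)
D(A) = 18
-39*D(23) = -39*18 = -702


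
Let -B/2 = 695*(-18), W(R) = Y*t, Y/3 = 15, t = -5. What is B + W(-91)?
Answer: 24795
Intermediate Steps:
Y = 45 (Y = 3*15 = 45)
W(R) = -225 (W(R) = 45*(-5) = -225)
B = 25020 (B = -1390*(-18) = -2*(-12510) = 25020)
B + W(-91) = 25020 - 225 = 24795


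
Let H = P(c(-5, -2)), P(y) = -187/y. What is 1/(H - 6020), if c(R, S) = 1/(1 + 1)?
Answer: -1/6394 ≈ -0.00015640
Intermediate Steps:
c(R, S) = ½ (c(R, S) = 1/2 = ½)
H = -374 (H = -187/½ = -187*2 = -374)
1/(H - 6020) = 1/(-374 - 6020) = 1/(-6394) = -1/6394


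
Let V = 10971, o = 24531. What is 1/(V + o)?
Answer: 1/35502 ≈ 2.8167e-5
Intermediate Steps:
1/(V + o) = 1/(10971 + 24531) = 1/35502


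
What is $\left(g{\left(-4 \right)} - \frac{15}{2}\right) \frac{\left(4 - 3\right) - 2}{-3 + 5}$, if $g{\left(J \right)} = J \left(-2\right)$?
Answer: $- \frac{1}{4} \approx -0.25$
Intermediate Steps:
$g{\left(J \right)} = - 2 J$
$\left(g{\left(-4 \right)} - \frac{15}{2}\right) \frac{\left(4 - 3\right) - 2}{-3 + 5} = \left(\left(-2\right) \left(-4\right) - \frac{15}{2}\right) \frac{\left(4 - 3\right) - 2}{-3 + 5} = \left(8 - \frac{15}{2}\right) \frac{\left(4 - 3\right) - 2}{2} = \left(8 - \frac{15}{2}\right) \left(1 - 2\right) \frac{1}{2} = \frac{\left(-1\right) \frac{1}{2}}{2} = \frac{1}{2} \left(- \frac{1}{2}\right) = - \frac{1}{4}$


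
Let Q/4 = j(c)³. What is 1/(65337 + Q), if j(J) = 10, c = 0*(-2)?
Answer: 1/69337 ≈ 1.4422e-5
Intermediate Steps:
c = 0
Q = 4000 (Q = 4*10³ = 4*1000 = 4000)
1/(65337 + Q) = 1/(65337 + 4000) = 1/69337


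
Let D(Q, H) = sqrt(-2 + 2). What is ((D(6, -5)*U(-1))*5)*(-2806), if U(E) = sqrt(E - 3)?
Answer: 0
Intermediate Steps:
D(Q, H) = 0 (D(Q, H) = sqrt(0) = 0)
U(E) = sqrt(-3 + E)
((D(6, -5)*U(-1))*5)*(-2806) = ((0*sqrt(-3 - 1))*5)*(-2806) = ((0*sqrt(-4))*5)*(-2806) = ((0*(2*I))*5)*(-2806) = (0*5)*(-2806) = 0*(-2806) = 0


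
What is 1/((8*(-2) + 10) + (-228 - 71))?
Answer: -1/305 ≈ -0.0032787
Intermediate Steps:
1/((8*(-2) + 10) + (-228 - 71)) = 1/((-16 + 10) - 299) = 1/(-6 - 299) = 1/(-305) = -1/305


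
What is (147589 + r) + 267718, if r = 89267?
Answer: 504574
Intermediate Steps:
(147589 + r) + 267718 = (147589 + 89267) + 267718 = 236856 + 267718 = 504574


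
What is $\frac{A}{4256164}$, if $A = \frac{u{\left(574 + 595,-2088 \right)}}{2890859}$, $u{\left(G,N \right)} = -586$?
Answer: $- \frac{293}{6151985002438} \approx -4.7627 \cdot 10^{-11}$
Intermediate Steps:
$A = - \frac{586}{2890859} \approx -0.00020271$
$\frac{A}{4256164} = - \frac{586}{2890859 \cdot 4256164} = \left(- \frac{586}{2890859}\right) \frac{1}{4256164} = - \frac{293}{6151985002438}$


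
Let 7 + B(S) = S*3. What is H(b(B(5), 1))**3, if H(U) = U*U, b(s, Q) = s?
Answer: 262144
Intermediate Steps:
B(S) = -7 + 3*S (B(S) = -7 + S*3 = -7 + 3*S)
H(U) = U**2
H(b(B(5), 1))**3 = ((-7 + 3*5)**2)**3 = ((-7 + 15)**2)**3 = (8**2)**3 = 64**3 = 262144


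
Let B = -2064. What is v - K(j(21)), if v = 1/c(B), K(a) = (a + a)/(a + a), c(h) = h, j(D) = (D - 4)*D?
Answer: -2065/2064 ≈ -1.0005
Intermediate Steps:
j(D) = D*(-4 + D) (j(D) = (-4 + D)*D = D*(-4 + D))
K(a) = 1 (K(a) = (2*a)/((2*a)) = (2*a)*(1/(2*a)) = 1)
v = -1/2064 (v = 1/(-2064) = -1/2064 ≈ -0.00048450)
v - K(j(21)) = -1/2064 - 1*1 = -1/2064 - 1 = -2065/2064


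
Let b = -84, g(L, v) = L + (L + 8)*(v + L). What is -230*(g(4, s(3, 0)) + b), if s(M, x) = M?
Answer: -920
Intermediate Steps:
g(L, v) = L + (8 + L)*(L + v)
-230*(g(4, s(3, 0)) + b) = -230*((4**2 + 8*3 + 9*4 + 4*3) - 84) = -230*((16 + 24 + 36 + 12) - 84) = -230*(88 - 84) = -230*4 = -920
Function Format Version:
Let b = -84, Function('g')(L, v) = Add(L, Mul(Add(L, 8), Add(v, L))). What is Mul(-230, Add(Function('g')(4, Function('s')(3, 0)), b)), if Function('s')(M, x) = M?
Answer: -920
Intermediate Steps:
Function('g')(L, v) = Add(L, Mul(Add(8, L), Add(L, v)))
Mul(-230, Add(Function('g')(4, Function('s')(3, 0)), b)) = Mul(-230, Add(Add(Pow(4, 2), Mul(8, 3), Mul(9, 4), Mul(4, 3)), -84)) = Mul(-230, Add(Add(16, 24, 36, 12), -84)) = Mul(-230, Add(88, -84)) = Mul(-230, 4) = -920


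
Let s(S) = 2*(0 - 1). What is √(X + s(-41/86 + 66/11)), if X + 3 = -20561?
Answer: I*√20566 ≈ 143.41*I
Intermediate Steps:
s(S) = -2 (s(S) = 2*(-1) = -2)
X = -20564 (X = -3 - 20561 = -20564)
√(X + s(-41/86 + 66/11)) = √(-20564 - 2) = √(-20566) = I*√20566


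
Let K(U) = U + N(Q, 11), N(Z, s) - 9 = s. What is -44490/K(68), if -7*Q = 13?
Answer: -22245/44 ≈ -505.57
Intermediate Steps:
Q = -13/7 (Q = -1/7*13 = -13/7 ≈ -1.8571)
N(Z, s) = 9 + s
K(U) = 20 + U (K(U) = U + (9 + 11) = U + 20 = 20 + U)
-44490/K(68) = -44490/(20 + 68) = -44490/88 = -44490*1/88 = -22245/44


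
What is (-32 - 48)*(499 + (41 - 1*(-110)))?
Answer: -52000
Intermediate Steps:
(-32 - 48)*(499 + (41 - 1*(-110))) = -80*(499 + (41 + 110)) = -80*(499 + 151) = -80*650 = -52000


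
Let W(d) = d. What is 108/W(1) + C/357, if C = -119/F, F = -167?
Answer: 54109/501 ≈ 108.00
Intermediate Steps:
C = 119/167 (C = -119/(-167) = -119*(-1/167) = 119/167 ≈ 0.71257)
108/W(1) + C/357 = 108/1 + (119/167)/357 = 108*1 + (119/167)*(1/357) = 108 + 1/501 = 54109/501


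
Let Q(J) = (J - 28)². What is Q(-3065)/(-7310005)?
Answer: -9566649/7310005 ≈ -1.3087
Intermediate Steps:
Q(J) = (-28 + J)²
Q(-3065)/(-7310005) = (-28 - 3065)²/(-7310005) = (-3093)²*(-1/7310005) = 9566649*(-1/7310005) = -9566649/7310005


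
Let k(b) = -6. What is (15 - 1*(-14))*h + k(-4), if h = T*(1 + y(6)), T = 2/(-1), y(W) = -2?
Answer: 52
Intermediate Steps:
T = -2 (T = 2*(-1) = -2)
h = 2 (h = -2*(1 - 2) = -2*(-1) = 2)
(15 - 1*(-14))*h + k(-4) = (15 - 1*(-14))*2 - 6 = (15 + 14)*2 - 6 = 29*2 - 6 = 58 - 6 = 52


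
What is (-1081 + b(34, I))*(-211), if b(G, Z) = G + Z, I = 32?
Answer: 214165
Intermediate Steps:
(-1081 + b(34, I))*(-211) = (-1081 + (34 + 32))*(-211) = (-1081 + 66)*(-211) = -1015*(-211) = 214165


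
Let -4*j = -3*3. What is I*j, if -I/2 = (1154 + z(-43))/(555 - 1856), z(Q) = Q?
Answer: 9999/2602 ≈ 3.8428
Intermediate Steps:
I = 2222/1301 (I = -2*(1154 - 43)/(555 - 1856) = -2222/(-1301) = -2222*(-1)/1301 = -2*(-1111/1301) = 2222/1301 ≈ 1.7079)
j = 9/4 (j = -(-3)*3/4 = -1/4*(-9) = 9/4 ≈ 2.2500)
I*j = (2222/1301)*(9/4) = 9999/2602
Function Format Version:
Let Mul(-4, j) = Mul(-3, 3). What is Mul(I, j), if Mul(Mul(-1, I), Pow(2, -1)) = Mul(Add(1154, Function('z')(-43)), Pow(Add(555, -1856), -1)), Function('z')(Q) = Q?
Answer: Rational(9999, 2602) ≈ 3.8428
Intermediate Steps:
I = Rational(2222, 1301) (I = Mul(-2, Mul(Add(1154, -43), Pow(Add(555, -1856), -1))) = Mul(-2, Mul(1111, Pow(-1301, -1))) = Mul(-2, Mul(1111, Rational(-1, 1301))) = Mul(-2, Rational(-1111, 1301)) = Rational(2222, 1301) ≈ 1.7079)
j = Rational(9, 4) (j = Mul(Rational(-1, 4), Mul(-3, 3)) = Mul(Rational(-1, 4), -9) = Rational(9, 4) ≈ 2.2500)
Mul(I, j) = Mul(Rational(2222, 1301), Rational(9, 4)) = Rational(9999, 2602)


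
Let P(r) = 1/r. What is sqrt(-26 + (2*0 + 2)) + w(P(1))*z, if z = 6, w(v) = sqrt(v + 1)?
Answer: 6*sqrt(2) + 2*I*sqrt(6) ≈ 8.4853 + 4.899*I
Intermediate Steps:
w(v) = sqrt(1 + v)
sqrt(-26 + (2*0 + 2)) + w(P(1))*z = sqrt(-26 + (2*0 + 2)) + sqrt(1 + 1/1)*6 = sqrt(-26 + (0 + 2)) + sqrt(1 + 1)*6 = sqrt(-26 + 2) + sqrt(2)*6 = sqrt(-24) + 6*sqrt(2) = 2*I*sqrt(6) + 6*sqrt(2) = 6*sqrt(2) + 2*I*sqrt(6)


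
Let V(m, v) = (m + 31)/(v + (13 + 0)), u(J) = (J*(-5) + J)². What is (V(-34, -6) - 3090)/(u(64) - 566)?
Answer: -21633/454790 ≈ -0.047567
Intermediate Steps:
u(J) = 16*J² (u(J) = (-5*J + J)² = (-4*J)² = 16*J²)
V(m, v) = (31 + m)/(13 + v) (V(m, v) = (31 + m)/(v + 13) = (31 + m)/(13 + v))
(V(-34, -6) - 3090)/(u(64) - 566) = ((31 - 34)/(13 - 6) - 3090)/(16*64² - 566) = (-3/7 - 3090)/(16*4096 - 566) = ((⅐)*(-3) - 3090)/(65536 - 566) = (-3/7 - 3090)/64970 = -21633/7*1/64970 = -21633/454790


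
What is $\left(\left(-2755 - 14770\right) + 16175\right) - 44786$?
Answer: $-46136$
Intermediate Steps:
$\left(\left(-2755 - 14770\right) + 16175\right) - 44786 = \left(-17525 + 16175\right) - 44786 = -1350 - 44786 = -46136$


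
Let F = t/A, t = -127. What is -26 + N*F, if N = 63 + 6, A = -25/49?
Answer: 428737/25 ≈ 17149.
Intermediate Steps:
A = -25/49 (A = -25*1/49 = -25/49 ≈ -0.51020)
N = 69
F = 6223/25 (F = -127/(-25/49) = -127*(-49/25) = 6223/25 ≈ 248.92)
-26 + N*F = -26 + 69*(6223/25) = -26 + 429387/25 = 428737/25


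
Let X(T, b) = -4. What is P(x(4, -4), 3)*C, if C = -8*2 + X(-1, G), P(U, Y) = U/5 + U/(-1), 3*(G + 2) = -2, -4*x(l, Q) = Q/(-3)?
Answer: -16/3 ≈ -5.3333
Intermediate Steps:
x(l, Q) = Q/12 (x(l, Q) = -Q/(4*(-3)) = -Q*(-1)/(4*3) = -(-1)*Q/12 = Q/12)
G = -8/3 (G = -2 + (1/3)*(-2) = -2 - 2/3 = -8/3 ≈ -2.6667)
P(U, Y) = -4*U/5 (P(U, Y) = U*(1/5) + U*(-1) = U/5 - U = -4*U/5)
C = -20 (C = -8*2 - 4 = -16 - 4 = -20)
P(x(4, -4), 3)*C = -(-4)/15*(-20) = -4/5*(-1/3)*(-20) = (4/15)*(-20) = -16/3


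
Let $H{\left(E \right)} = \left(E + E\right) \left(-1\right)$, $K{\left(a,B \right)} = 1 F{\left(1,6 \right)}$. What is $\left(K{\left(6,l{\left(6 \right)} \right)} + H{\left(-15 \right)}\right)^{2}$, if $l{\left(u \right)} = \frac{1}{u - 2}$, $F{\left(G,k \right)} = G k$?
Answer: $1296$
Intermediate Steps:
$l{\left(u \right)} = \frac{1}{-2 + u}$
$K{\left(a,B \right)} = 6$ ($K{\left(a,B \right)} = 1 \cdot 1 \cdot 6 = 1 \cdot 6 = 6$)
$H{\left(E \right)} = - 2 E$ ($H{\left(E \right)} = 2 E \left(-1\right) = - 2 E$)
$\left(K{\left(6,l{\left(6 \right)} \right)} + H{\left(-15 \right)}\right)^{2} = \left(6 - -30\right)^{2} = \left(6 + 30\right)^{2} = 36^{2} = 1296$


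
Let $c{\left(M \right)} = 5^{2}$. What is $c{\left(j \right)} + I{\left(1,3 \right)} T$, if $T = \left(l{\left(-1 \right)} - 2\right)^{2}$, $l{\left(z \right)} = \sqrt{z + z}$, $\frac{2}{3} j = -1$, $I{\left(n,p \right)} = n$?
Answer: $27 - 4 i \sqrt{2} \approx 27.0 - 5.6569 i$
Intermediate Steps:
$j = - \frac{3}{2}$ ($j = \frac{3}{2} \left(-1\right) = - \frac{3}{2} \approx -1.5$)
$l{\left(z \right)} = \sqrt{2} \sqrt{z}$ ($l{\left(z \right)} = \sqrt{2 z} = \sqrt{2} \sqrt{z}$)
$c{\left(M \right)} = 25$
$T = \left(-2 + i \sqrt{2}\right)^{2}$ ($T = \left(\sqrt{2} \sqrt{-1} - 2\right)^{2} = \left(\sqrt{2} i - 2\right)^{2} = \left(i \sqrt{2} - 2\right)^{2} = \left(-2 + i \sqrt{2}\right)^{2} \approx 2.0 - 5.6569 i$)
$c{\left(j \right)} + I{\left(1,3 \right)} T = 25 + 1 \left(2 - i \sqrt{2}\right)^{2} = 25 + \left(2 - i \sqrt{2}\right)^{2}$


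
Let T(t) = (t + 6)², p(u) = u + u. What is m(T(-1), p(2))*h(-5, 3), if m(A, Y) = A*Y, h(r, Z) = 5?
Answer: 500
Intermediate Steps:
p(u) = 2*u
T(t) = (6 + t)²
m(T(-1), p(2))*h(-5, 3) = ((6 - 1)²*(2*2))*5 = (5²*4)*5 = (25*4)*5 = 100*5 = 500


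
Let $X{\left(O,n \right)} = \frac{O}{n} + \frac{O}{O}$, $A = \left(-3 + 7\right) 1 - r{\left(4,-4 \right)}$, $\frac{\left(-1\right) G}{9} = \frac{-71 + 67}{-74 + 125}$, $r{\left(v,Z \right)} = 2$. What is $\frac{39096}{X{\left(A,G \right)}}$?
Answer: $\frac{234576}{23} \approx 10199.0$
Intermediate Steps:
$G = \frac{12}{17}$ ($G = - 9 \frac{-71 + 67}{-74 + 125} = - 9 \left(- \frac{4}{51}\right) = - 9 \left(\left(-4\right) \frac{1}{51}\right) = \left(-9\right) \left(- \frac{4}{51}\right) = \frac{12}{17} \approx 0.70588$)
$A = 2$ ($A = \left(-3 + 7\right) 1 - 2 = 4 \cdot 1 - 2 = 4 - 2 = 2$)
$X{\left(O,n \right)} = 1 + \frac{O}{n}$ ($X{\left(O,n \right)} = \frac{O}{n} + 1 = 1 + \frac{O}{n}$)
$\frac{39096}{X{\left(A,G \right)}} = \frac{39096}{\frac{1}{\frac{12}{17}} \left(2 + \frac{12}{17}\right)} = \frac{39096}{\frac{17}{12} \cdot \frac{46}{17}} = \frac{39096}{\frac{23}{6}} = 39096 \cdot \frac{6}{23} = \frac{234576}{23}$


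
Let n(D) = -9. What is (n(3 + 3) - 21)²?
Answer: 900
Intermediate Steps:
(n(3 + 3) - 21)² = (-9 - 21)² = (-30)² = 900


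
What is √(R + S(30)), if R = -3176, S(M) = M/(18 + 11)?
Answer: I*√2670146/29 ≈ 56.347*I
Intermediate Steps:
S(M) = M/29
√(R + S(30)) = √(-3176 + (1/29)*30) = √(-3176 + 30/29) = √(-92074/29) = I*√2670146/29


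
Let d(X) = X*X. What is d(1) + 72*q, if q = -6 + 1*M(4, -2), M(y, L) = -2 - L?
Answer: -431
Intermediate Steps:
d(X) = X²
q = -6 (q = -6 + 1*(-2 - 1*(-2)) = -6 + 1*(-2 + 2) = -6 + 1*0 = -6 + 0 = -6)
d(1) + 72*q = 1² + 72*(-6) = 1 - 432 = -431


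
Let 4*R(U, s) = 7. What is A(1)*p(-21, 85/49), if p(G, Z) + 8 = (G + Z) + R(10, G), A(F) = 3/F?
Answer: -15003/196 ≈ -76.546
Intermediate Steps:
R(U, s) = 7/4 (R(U, s) = (¼)*7 = 7/4)
p(G, Z) = -25/4 + G + Z (p(G, Z) = -8 + ((G + Z) + 7/4) = -8 + (7/4 + G + Z) = -25/4 + G + Z)
A(1)*p(-21, 85/49) = (3/1)*(-25/4 - 21 + 85/49) = (3*1)*(-25/4 - 21 + 85*(1/49)) = 3*(-25/4 - 21 + 85/49) = 3*(-5001/196) = -15003/196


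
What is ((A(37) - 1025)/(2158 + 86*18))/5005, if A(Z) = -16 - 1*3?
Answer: -522/9274265 ≈ -5.6285e-5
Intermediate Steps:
A(Z) = -19 (A(Z) = -16 - 3 = -19)
((A(37) - 1025)/(2158 + 86*18))/5005 = ((-19 - 1025)/(2158 + 86*18))/5005 = -1044/(2158 + 1548)*(1/5005) = -1044/3706*(1/5005) = -1044*1/3706*(1/5005) = -522/1853*1/5005 = -522/9274265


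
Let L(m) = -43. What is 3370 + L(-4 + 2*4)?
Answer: 3327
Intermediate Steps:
3370 + L(-4 + 2*4) = 3370 - 43 = 3327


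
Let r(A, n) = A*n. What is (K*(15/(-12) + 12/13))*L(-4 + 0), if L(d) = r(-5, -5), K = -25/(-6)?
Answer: -10625/312 ≈ -34.055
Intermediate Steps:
K = 25/6 (K = -25*(-⅙) = 25/6 ≈ 4.1667)
L(d) = 25 (L(d) = -5*(-5) = 25)
(K*(15/(-12) + 12/13))*L(-4 + 0) = (25*(15/(-12) + 12/13)/6)*25 = (25*(15*(-1/12) + 12*(1/13))/6)*25 = (25*(-5/4 + 12/13)/6)*25 = ((25/6)*(-17/52))*25 = -425/312*25 = -10625/312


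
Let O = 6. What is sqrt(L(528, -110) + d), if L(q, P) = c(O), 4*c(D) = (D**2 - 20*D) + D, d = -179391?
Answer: 3*I*sqrt(79738)/2 ≈ 423.57*I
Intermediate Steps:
c(D) = -19*D/4 + D**2/4 (c(D) = ((D**2 - 20*D) + D)/4 = (D**2 - 19*D)/4 = -19*D/4 + D**2/4)
L(q, P) = -39/2 (L(q, P) = (1/4)*6*(-19 + 6) = (1/4)*6*(-13) = -39/2)
sqrt(L(528, -110) + d) = sqrt(-39/2 - 179391) = sqrt(-358821/2) = 3*I*sqrt(79738)/2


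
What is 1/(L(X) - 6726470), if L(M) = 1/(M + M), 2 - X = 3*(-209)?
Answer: -1258/8461899259 ≈ -1.4867e-7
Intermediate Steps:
X = 629 (X = 2 - 3*(-209) = 2 - 1*(-627) = 2 + 627 = 629)
L(M) = 1/(2*M)
1/(L(X) - 6726470) = 1/((½)/629 - 6726470) = 1/((½)*(1/629) - 6726470) = 1/(1/1258 - 6726470) = 1/(-8461899259/1258) = -1258/8461899259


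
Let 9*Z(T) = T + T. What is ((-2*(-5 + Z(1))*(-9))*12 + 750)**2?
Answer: 79524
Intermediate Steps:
Z(T) = 2*T/9 (Z(T) = (T + T)/9 = (2*T)/9 = 2*T/9)
((-2*(-5 + Z(1))*(-9))*12 + 750)**2 = ((-2*(-5 + (2/9)*1)*(-9))*12 + 750)**2 = ((-2*(-5 + 2/9)*(-9))*12 + 750)**2 = ((-2*(-43/9)*(-9))*12 + 750)**2 = (((86/9)*(-9))*12 + 750)**2 = (-86*12 + 750)**2 = (-1032 + 750)**2 = (-282)**2 = 79524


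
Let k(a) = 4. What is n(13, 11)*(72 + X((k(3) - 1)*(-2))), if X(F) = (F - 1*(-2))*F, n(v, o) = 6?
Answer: 576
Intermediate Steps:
X(F) = F*(2 + F) (X(F) = (F + 2)*F = (2 + F)*F = F*(2 + F))
n(13, 11)*(72 + X((k(3) - 1)*(-2))) = 6*(72 + ((4 - 1)*(-2))*(2 + (4 - 1)*(-2))) = 6*(72 + (3*(-2))*(2 + 3*(-2))) = 6*(72 - 6*(2 - 6)) = 6*(72 - 6*(-4)) = 6*(72 + 24) = 6*96 = 576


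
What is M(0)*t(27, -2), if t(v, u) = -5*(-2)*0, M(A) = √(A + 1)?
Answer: 0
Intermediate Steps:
M(A) = √(1 + A)
t(v, u) = 0 (t(v, u) = 10*0 = 0)
M(0)*t(27, -2) = √(1 + 0)*0 = √1*0 = 1*0 = 0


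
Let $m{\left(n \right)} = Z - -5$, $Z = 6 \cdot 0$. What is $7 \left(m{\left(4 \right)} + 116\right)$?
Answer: $847$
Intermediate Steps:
$Z = 0$
$m{\left(n \right)} = 5$ ($m{\left(n \right)} = 0 - -5 = 0 + 5 = 5$)
$7 \left(m{\left(4 \right)} + 116\right) = 7 \left(5 + 116\right) = 7 \cdot 121 = 847$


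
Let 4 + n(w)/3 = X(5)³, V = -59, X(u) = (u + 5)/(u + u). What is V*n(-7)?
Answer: 531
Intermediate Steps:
X(u) = (5 + u)/(2*u) (X(u) = (5 + u)/((2*u)) = (5 + u)*(1/(2*u)) = (5 + u)/(2*u))
n(w) = -9 (n(w) = -12 + 3*((½)*(5 + 5)/5)³ = -12 + 3*((½)*(⅕)*10)³ = -12 + 3*1³ = -12 + 3*1 = -12 + 3 = -9)
V*n(-7) = -59*(-9) = 531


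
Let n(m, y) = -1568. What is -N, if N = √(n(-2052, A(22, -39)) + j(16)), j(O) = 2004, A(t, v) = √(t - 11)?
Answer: -2*√109 ≈ -20.881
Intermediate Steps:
A(t, v) = √(-11 + t)
N = 2*√109 (N = √(-1568 + 2004) = √436 = 2*√109 ≈ 20.881)
-N = -2*√109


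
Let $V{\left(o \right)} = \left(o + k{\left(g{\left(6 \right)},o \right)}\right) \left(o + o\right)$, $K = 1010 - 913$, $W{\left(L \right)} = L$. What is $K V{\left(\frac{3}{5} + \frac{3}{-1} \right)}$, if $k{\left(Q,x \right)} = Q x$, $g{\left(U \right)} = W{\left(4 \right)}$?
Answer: $\frac{27936}{5} \approx 5587.2$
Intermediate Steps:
$K = 97$
$g{\left(U \right)} = 4$
$V{\left(o \right)} = 10 o^{2}$ ($V{\left(o \right)} = \left(o + 4 o\right) \left(o + o\right) = 5 o 2 o = 10 o^{2}$)
$K V{\left(\frac{3}{5} + \frac{3}{-1} \right)} = 97 \cdot 10 \left(\frac{3}{5} + \frac{3}{-1}\right)^{2} = 97 \cdot 10 \left(3 \cdot \frac{1}{5} + 3 \left(-1\right)\right)^{2} = 97 \cdot 10 \left(\frac{3}{5} - 3\right)^{2} = 97 \cdot 10 \left(- \frac{12}{5}\right)^{2} = 97 \cdot 10 \cdot \frac{144}{25} = 97 \cdot \frac{288}{5} = \frac{27936}{5}$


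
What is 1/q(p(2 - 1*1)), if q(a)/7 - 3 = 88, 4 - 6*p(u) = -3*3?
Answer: 1/637 ≈ 0.0015699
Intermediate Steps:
p(u) = 13/6 (p(u) = ⅔ - (-1)*3/2 = ⅔ - ⅙*(-9) = ⅔ + 3/2 = 13/6)
q(a) = 637 (q(a) = 21 + 7*88 = 21 + 616 = 637)
1/q(p(2 - 1*1)) = 1/637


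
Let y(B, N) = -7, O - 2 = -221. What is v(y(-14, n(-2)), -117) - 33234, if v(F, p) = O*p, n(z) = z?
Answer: -7611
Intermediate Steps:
O = -219 (O = 2 - 221 = -219)
v(F, p) = -219*p
v(y(-14, n(-2)), -117) - 33234 = -219*(-117) - 33234 = 25623 - 33234 = -7611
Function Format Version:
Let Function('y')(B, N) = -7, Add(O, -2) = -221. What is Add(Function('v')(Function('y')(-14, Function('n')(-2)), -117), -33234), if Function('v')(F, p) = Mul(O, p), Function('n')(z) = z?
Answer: -7611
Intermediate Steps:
O = -219 (O = Add(2, -221) = -219)
Function('v')(F, p) = Mul(-219, p)
Add(Function('v')(Function('y')(-14, Function('n')(-2)), -117), -33234) = Add(Mul(-219, -117), -33234) = Add(25623, -33234) = -7611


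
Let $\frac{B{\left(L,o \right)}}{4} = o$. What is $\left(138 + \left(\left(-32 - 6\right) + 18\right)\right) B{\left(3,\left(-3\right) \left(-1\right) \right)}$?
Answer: $1416$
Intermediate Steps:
$B{\left(L,o \right)} = 4 o$
$\left(138 + \left(\left(-32 - 6\right) + 18\right)\right) B{\left(3,\left(-3\right) \left(-1\right) \right)} = \left(138 + \left(\left(-32 - 6\right) + 18\right)\right) 4 \left(\left(-3\right) \left(-1\right)\right) = \left(138 + \left(-38 + 18\right)\right) 4 \cdot 3 = \left(138 - 20\right) 12 = 118 \cdot 12 = 1416$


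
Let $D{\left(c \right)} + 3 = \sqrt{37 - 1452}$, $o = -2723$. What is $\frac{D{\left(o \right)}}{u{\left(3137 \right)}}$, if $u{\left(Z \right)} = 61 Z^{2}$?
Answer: $- \frac{3}{600286909} + \frac{i \sqrt{1415}}{600286909} \approx -4.9976 \cdot 10^{-9} + 6.2664 \cdot 10^{-8} i$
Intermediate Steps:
$D{\left(c \right)} = -3 + i \sqrt{1415}$ ($D{\left(c \right)} = -3 + \sqrt{37 - 1452} = -3 + \sqrt{-1415} = -3 + i \sqrt{1415}$)
$\frac{D{\left(o \right)}}{u{\left(3137 \right)}} = \frac{-3 + i \sqrt{1415}}{61 \cdot 3137^{2}} = \frac{-3 + i \sqrt{1415}}{61 \cdot 9840769} = \frac{-3 + i \sqrt{1415}}{600286909} = \left(-3 + i \sqrt{1415}\right) \frac{1}{600286909} = - \frac{3}{600286909} + \frac{i \sqrt{1415}}{600286909}$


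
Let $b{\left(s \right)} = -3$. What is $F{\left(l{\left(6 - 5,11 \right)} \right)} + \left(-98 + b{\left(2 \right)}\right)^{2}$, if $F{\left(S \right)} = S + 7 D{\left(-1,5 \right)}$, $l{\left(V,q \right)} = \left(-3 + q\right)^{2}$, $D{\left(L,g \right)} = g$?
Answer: $10300$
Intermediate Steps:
$F{\left(S \right)} = 35 + S$ ($F{\left(S \right)} = S + 7 \cdot 5 = S + 35 = 35 + S$)
$F{\left(l{\left(6 - 5,11 \right)} \right)} + \left(-98 + b{\left(2 \right)}\right)^{2} = \left(35 + \left(-3 + 11\right)^{2}\right) + \left(-98 - 3\right)^{2} = \left(35 + 8^{2}\right) + \left(-101\right)^{2} = \left(35 + 64\right) + 10201 = 99 + 10201 = 10300$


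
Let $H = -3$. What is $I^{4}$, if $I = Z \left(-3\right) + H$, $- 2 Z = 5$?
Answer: $\frac{6561}{16} \approx 410.06$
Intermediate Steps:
$Z = - \frac{5}{2}$ ($Z = \left(- \frac{1}{2}\right) 5 = - \frac{5}{2} \approx -2.5$)
$I = \frac{9}{2}$ ($I = \left(- \frac{5}{2}\right) \left(-3\right) - 3 = \frac{15}{2} - 3 = \frac{9}{2} \approx 4.5$)
$I^{4} = \left(\frac{9}{2}\right)^{4} = \frac{6561}{16}$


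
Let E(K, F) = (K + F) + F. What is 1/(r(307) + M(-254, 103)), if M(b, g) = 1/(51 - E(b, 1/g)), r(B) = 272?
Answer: 31413/8544439 ≈ 0.0036764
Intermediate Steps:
E(K, F) = K + 2*F (E(K, F) = (F + K) + F = K + 2*F)
M(b, g) = 1/(51 - b - 2/g) (M(b, g) = 1/(51 - (b + 2/g)) = 1/(51 + (-b - 2/g)) = 1/(51 - b - 2/g))
1/(r(307) + M(-254, 103)) = 1/(272 - 1*103/(2 + 103*(-51 - 254))) = 1/(272 - 1*103/(2 + 103*(-305))) = 1/(272 - 1*103/(2 - 31415)) = 1/(272 - 1*103/(-31413)) = 1/(272 - 1*103*(-1/31413)) = 1/(272 + 103/31413) = 1/(8544439/31413) = 31413/8544439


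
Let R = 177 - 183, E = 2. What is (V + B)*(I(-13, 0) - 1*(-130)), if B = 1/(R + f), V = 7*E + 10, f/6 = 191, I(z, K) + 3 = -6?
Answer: 3310681/1140 ≈ 2904.1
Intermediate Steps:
I(z, K) = -9 (I(z, K) = -3 - 6 = -9)
f = 1146 (f = 6*191 = 1146)
R = -6
V = 24 (V = 7*2 + 10 = 14 + 10 = 24)
B = 1/1140 (B = 1/(-6 + 1146) = 1/1140 ≈ 0.00087719)
(V + B)*(I(-13, 0) - 1*(-130)) = (24 + 1/1140)*(-9 - 1*(-130)) = 27361*(-9 + 130)/1140 = (27361/1140)*121 = 3310681/1140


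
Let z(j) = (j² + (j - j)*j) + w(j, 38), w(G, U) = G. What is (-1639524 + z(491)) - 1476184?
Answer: -2874136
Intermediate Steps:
z(j) = j + j² (z(j) = (j² + (j - j)*j) + j = (j² + 0*j) + j = (j² + 0) + j = j² + j = j + j²)
(-1639524 + z(491)) - 1476184 = (-1639524 + 491*(1 + 491)) - 1476184 = (-1639524 + 491*492) - 1476184 = (-1639524 + 241572) - 1476184 = -1397952 - 1476184 = -2874136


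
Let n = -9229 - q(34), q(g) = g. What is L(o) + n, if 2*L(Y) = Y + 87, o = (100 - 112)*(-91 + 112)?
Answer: -18691/2 ≈ -9345.5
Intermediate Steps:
o = -252 (o = -12*21 = -252)
L(Y) = 87/2 + Y/2 (L(Y) = (Y + 87)/2 = (87 + Y)/2 = 87/2 + Y/2)
n = -9263 (n = -9229 - 1*34 = -9229 - 34 = -9263)
L(o) + n = (87/2 + (1/2)*(-252)) - 9263 = (87/2 - 126) - 9263 = -165/2 - 9263 = -18691/2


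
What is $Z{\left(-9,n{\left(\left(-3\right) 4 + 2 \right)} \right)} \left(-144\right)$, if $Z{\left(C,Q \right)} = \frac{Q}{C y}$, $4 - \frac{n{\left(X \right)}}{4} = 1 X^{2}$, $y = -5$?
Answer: $\frac{6144}{5} \approx 1228.8$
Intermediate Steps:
$n{\left(X \right)} = 16 - 4 X^{2}$ ($n{\left(X \right)} = 16 - 4 \cdot 1 X^{2} = 16 - 4 X^{2}$)
$Z{\left(C,Q \right)} = - \frac{Q}{5 C}$ ($Z{\left(C,Q \right)} = \frac{Q}{C \left(-5\right)} = \frac{Q}{\left(-5\right) C} = Q \left(- \frac{1}{5 C}\right) = - \frac{Q}{5 C}$)
$Z{\left(-9,n{\left(\left(-3\right) 4 + 2 \right)} \right)} \left(-144\right) = - \frac{16 - 4 \left(\left(-3\right) 4 + 2\right)^{2}}{5 \left(-9\right)} \left(-144\right) = \left(- \frac{1}{5}\right) \left(16 - 4 \left(-12 + 2\right)^{2}\right) \left(- \frac{1}{9}\right) \left(-144\right) = \left(- \frac{1}{5}\right) \left(16 - 4 \left(-10\right)^{2}\right) \left(- \frac{1}{9}\right) \left(-144\right) = \left(- \frac{1}{5}\right) \left(16 - 400\right) \left(- \frac{1}{9}\right) \left(-144\right) = \left(- \frac{1}{5}\right) \left(-384\right) \left(- \frac{1}{9}\right) \left(-144\right) = \left(- \frac{128}{15}\right) \left(-144\right) = \frac{6144}{5}$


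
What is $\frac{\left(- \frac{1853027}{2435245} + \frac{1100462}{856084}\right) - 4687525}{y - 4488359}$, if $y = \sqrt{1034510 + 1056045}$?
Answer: $\frac{21931088117035366381622251}{20999268810288306970114540} + \frac{4886215233013973789 \sqrt{2090555}}{20999268810288306970114540} \approx 1.0447$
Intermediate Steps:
$y = \sqrt{2090555} \approx 1445.9$
$\frac{\left(- \frac{1853027}{2435245} + \frac{1100462}{856084}\right) - 4687525}{y - 4488359} = \frac{\left(- \frac{1853027}{2435245} + \frac{1100462}{856084}\right) - 4687525}{\sqrt{2090555} - 4488359} = \frac{\left(\left(-1853027\right) \frac{1}{2435245} + 1100462 \cdot \frac{1}{856084}\right) - 4687525}{-4488359 + \sqrt{2090555}} = \frac{\left(- \frac{1853027}{2435245} + \frac{550231}{428042}\right) - 4687525}{-4488359 + \sqrt{2090555}} = \frac{\frac{546773908461}{1042387140290} - 4687525}{-4488359 + \sqrt{2090555}} = - \frac{4886215233013973789}{1042387140290 \left(-4488359 + \sqrt{2090555}\right)}$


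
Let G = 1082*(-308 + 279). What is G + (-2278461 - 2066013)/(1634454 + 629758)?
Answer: -35525394305/1132106 ≈ -31380.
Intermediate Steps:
G = -31378 (G = 1082*(-29) = -31378)
G + (-2278461 - 2066013)/(1634454 + 629758) = -31378 + (-2278461 - 2066013)/(1634454 + 629758) = -31378 - 4344474/2264212 = -31378 - 4344474*1/2264212 = -31378 - 2172237/1132106 = -35525394305/1132106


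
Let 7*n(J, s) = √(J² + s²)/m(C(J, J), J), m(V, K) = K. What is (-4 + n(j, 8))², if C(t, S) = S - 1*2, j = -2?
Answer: (28 + √17)²/49 ≈ 21.059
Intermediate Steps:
C(t, S) = -2 + S (C(t, S) = S - 2 = -2 + S)
n(J, s) = √(J² + s²)/(7*J) (n(J, s) = (√(J² + s²)/J)/7 = √(J² + s²)/(7*J))
(-4 + n(j, 8))² = (-4 + (⅐)*√((-2)² + 8²)/(-2))² = (-4 + (⅐)*(-½)*√(4 + 64))² = (-4 + (⅐)*(-½)*√68)² = (-4 + (⅐)*(-½)*(2*√17))² = (-4 - √17/7)²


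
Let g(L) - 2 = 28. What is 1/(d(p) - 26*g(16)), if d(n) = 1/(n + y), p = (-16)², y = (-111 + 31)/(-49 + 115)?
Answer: -8408/6558207 ≈ -0.0012821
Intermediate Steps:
g(L) = 30 (g(L) = 2 + 28 = 30)
y = -40/33 (y = -80/66 = -80*1/66 = -40/33 ≈ -1.2121)
p = 256
d(n) = 1/(-40/33 + n) (d(n) = 1/(n - 40/33) = 1/(-40/33 + n))
1/(d(p) - 26*g(16)) = 1/(33/(-40 + 33*256) - 26*30) = 1/(33/(-40 + 8448) - 780) = 1/(33/8408 - 780) = 1/(-6558207/8408) = -8408/6558207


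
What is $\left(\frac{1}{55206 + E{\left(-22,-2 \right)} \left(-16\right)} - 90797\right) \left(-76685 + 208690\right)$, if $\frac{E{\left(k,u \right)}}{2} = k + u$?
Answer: $- \frac{670885219920385}{55974} \approx -1.1986 \cdot 10^{10}$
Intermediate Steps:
$E{\left(k,u \right)} = 2 k + 2 u$ ($E{\left(k,u \right)} = 2 \left(k + u\right) = 2 k + 2 u$)
$\left(\frac{1}{55206 + E{\left(-22,-2 \right)} \left(-16\right)} - 90797\right) \left(-76685 + 208690\right) = \left(\frac{1}{55206 + \left(2 \left(-22\right) + 2 \left(-2\right)\right) \left(-16\right)} - 90797\right) \left(-76685 + 208690\right) = \left(\frac{1}{55206 + \left(-44 - 4\right) \left(-16\right)} - 90797\right) 132005 = \left(\frac{1}{55206 - -768} - 90797\right) 132005 = \left(\frac{1}{55206 + 768} - 90797\right) 132005 = \left(\frac{1}{55974} - 90797\right) 132005 = \left(- \frac{5082271277}{55974}\right) 132005 = - \frac{670885219920385}{55974}$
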